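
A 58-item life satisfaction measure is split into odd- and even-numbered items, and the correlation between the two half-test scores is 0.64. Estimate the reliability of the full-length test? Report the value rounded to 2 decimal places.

0.78

The full test is twice the length of either half (n = 2).
r_full = 2(0.64) / (1 + 0.64)
       = 1.2800 / 1.6400 = 0.7805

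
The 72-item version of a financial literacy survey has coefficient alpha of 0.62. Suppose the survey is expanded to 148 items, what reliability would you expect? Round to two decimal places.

The new length is 148/72 = 2.0556 times the old.
Apply the Spearman-Brown prophecy formula, r' = nr / [1 + (n − 1)r]:
r_new = 2.0556·0.62 / [1 + (2.0556 − 1)·0.62]
r_new = 1.2745 / 1.6545 ≈ 0.7703

0.77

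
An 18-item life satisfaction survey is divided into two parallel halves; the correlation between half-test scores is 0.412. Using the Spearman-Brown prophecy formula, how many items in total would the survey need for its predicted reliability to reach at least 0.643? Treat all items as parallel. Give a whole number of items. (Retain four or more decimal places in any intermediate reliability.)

24

r_full = 2(0.412)/(1 + 0.412) = 0.5836
Solve Spearman-Brown for n: n = 0.643(1 − 0.5836) / [0.5836(1 − 0.643)] = 1.2851
Items = 1.2851 × 18 ≈ 23.13 → 24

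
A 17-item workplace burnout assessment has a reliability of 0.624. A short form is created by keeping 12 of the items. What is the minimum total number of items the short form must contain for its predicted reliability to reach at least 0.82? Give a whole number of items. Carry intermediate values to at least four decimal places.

Short-form reliability: n = 12/17 = 0.7059; r_12 = n·r/(1+(n−1)r) ≈ 0.5395
Length factor from the short form to reach 0.82: n' = 0.82(1 − 0.5395) / [0.5395(1 − 0.82)] ≈ 3.8885
Total items = 3.8885 × 12 = 46.66, rounded up to 47.

47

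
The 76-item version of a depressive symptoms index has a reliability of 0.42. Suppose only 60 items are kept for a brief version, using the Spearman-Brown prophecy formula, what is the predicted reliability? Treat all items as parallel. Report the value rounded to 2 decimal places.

n = 60/76 = 0.7895
Apply the Spearman-Brown prophecy formula, r' = nr / [1 + (n − 1)r]:
r_new = (0.7895 × 0.42) / (1 + (0.7895 − 1) × 0.42)
r_new = 0.3316 / 0.9116 ≈ 0.3638

0.36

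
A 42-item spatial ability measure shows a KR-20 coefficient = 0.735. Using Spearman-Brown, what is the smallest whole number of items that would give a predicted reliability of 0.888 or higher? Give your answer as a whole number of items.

n = 0.888(1 − 0.735) / [0.735(1 − 0.888)]
  = 0.235320 / 0.082320 = 2.8586
So the test needs 2.8586 × 42 ≈ 120.06 items; rounding up, 121.

121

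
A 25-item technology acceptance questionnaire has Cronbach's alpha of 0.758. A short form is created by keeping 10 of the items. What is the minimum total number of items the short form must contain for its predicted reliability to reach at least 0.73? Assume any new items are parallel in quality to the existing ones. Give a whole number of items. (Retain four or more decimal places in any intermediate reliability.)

22

First, r for the 10-item form: n = 10/25 = 0.4000, so r_10 = 0.4000·0.758/(1 + (0.4000 − 1)·0.758) = 0.5561
Length factor from the short form to reach 0.73: n' = 0.73(1 − 0.5561) / [0.5561(1 − 0.73)] ≈ 2.1582
Total items = 2.1582 × 10 = 21.58, rounded up to 22.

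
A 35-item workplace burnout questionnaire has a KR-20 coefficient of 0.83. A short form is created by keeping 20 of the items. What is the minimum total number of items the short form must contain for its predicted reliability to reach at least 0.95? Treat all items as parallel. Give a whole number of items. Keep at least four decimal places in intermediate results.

First, r for the 20-item form: n = 20/35 = 0.5714, so r_20 = 0.5714·0.83/(1 + (0.5714 − 1)·0.83) = 0.7361
Then solve for n' with r_old = 0.7361, r_target = 0.95: n' = 0.95(1 − 0.7361)/[0.7361(1 − 0.95)] = 6.8117
Items = 6.8117 × 20 ≈ 136.23 → 137

137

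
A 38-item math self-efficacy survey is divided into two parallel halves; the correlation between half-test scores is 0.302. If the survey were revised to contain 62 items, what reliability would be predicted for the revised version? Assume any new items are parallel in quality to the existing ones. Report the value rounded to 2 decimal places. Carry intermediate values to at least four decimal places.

Full-test reliability from the split-half r: r_full = 2(0.302)/(1 + 0.302) = 0.4639
Length factor from 38 to 62 items: n = 62/38 = 1.6316
r_new = n·r_full / (1 + (n − 1)·r_full) = 0.7569 / 1.2930 ≈ 0.5854

0.59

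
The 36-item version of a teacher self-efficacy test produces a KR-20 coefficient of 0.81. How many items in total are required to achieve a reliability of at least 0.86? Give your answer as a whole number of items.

n = 0.86(1 − 0.81) / [0.81(1 − 0.86)]
  = 0.1634 / 0.1134 = 1.4409
So the test needs 1.4409 × 36 ≈ 51.87 items; rounding up, 52.

52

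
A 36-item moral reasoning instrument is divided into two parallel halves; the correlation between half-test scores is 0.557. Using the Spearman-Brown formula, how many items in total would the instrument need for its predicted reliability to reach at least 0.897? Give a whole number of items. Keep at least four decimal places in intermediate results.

r_full = 2(0.557)/(1 + 0.557) = 0.7155
n = r_tgt(1 − r_full) / [r_full(1 − r_tgt)] = 0.897 × 0.2845 / (0.7155 × 0.103) ≈ 3.4628
Required items = 3.4628 × 36 = 124.66, so 125 items.

125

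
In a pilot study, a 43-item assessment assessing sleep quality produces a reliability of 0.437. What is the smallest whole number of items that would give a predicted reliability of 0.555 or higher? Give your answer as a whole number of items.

70

n = 0.555 × (1 − 0.437) / [ 0.437 × (1 − 0.555) ]
n = 0.312465 / 0.194465 ≈ 1.6068
1.6068 × 43 = 69.09 → 70 items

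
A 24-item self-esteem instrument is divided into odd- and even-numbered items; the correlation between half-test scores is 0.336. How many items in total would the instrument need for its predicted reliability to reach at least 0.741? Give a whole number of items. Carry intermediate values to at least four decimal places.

Corrected full-test reliability: r_full = 2 × 0.336 / (1 + 0.336) ≈ 0.5030
n = r_tgt(1 − r_full) / [r_full(1 − r_tgt)] = 0.741 × 0.4970 / (0.5030 × 0.259) ≈ 2.8269
Items = 2.8269 × 24 ≈ 67.85 → 68

68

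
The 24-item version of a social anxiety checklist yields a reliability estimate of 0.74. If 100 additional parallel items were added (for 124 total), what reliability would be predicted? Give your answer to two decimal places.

0.94

The new length is 124/24 = 5.1667 times the old.
Apply the Spearman-Brown prophecy formula, r' = nr / [1 + (n − 1)r]:
r_new = (5.1667 × 0.74) / (1 + (5.1667 − 1) × 0.74)
r_new = 3.8234 / 4.0834 ≈ 0.9363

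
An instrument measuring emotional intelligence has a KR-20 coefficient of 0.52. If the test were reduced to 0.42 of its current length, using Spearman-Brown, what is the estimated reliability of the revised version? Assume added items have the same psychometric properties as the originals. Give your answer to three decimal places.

0.313

By Spearman-Brown, r_new = n r / (1 + (n − 1) r).
r_new = (0.42 × 0.52) / (1 + (0.42 − 1) × 0.52)
r_new = 0.2184 / 0.6984 ≈ 0.3127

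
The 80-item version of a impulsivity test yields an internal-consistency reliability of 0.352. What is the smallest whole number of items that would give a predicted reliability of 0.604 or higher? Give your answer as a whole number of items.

Invert Spearman-Brown to solve for n:
n = r_target (1 − r_old) / [ r_old (1 − r_target) ]
n = [0.604 × 0.648] / [0.352 × 0.396]
n = 0.391392 / 0.139392 ≈ 2.8079
So the test needs 2.8079 × 80 ≈ 224.63 items; rounding up, 225.

225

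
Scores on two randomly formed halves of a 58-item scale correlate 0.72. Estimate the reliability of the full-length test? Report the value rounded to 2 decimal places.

The full test is twice the length of either half (n = 2).
r_full = 2(0.72) / (1 + 0.72)
r_full = 1.4400 / 1.7200 ≈ 0.8372

0.84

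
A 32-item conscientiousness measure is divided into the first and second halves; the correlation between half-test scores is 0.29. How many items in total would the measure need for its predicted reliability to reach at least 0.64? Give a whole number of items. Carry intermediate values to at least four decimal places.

Corrected full-test reliability: r_full = 2 × 0.29 / (1 + 0.29) ≈ 0.4496
Solve Spearman-Brown for n: n = 0.64(1 − 0.4496) / [0.4496(1 − 0.64)] = 2.1764
Items = 2.1764 × 32 ≈ 69.64 → 70

70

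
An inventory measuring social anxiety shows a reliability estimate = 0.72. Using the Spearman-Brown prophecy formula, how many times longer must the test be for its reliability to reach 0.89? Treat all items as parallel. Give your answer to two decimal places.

3.15

Rearranging the Spearman-Brown formula for n,
n = r*(1 − r) / [ r (1 − r*) ]
n = 0.89 × (1 − 0.72) / [ 0.72 × (1 − 0.89) ]
  = 0.2492 / 0.0792 = 3.1465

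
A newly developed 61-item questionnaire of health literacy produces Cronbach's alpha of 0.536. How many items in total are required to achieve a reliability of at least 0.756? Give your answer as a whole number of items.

Rearranging the Spearman-Brown formula for n,
n = r_target (1 − r_old) / [ r_old (1 − r_target) ]
n = 0.756 × (1 − 0.536) / [ 0.536 × (1 − 0.756) ]
  = 0.350784 / 0.130784 = 2.6822
2.6822 × 61 = 163.61 → 164 items

164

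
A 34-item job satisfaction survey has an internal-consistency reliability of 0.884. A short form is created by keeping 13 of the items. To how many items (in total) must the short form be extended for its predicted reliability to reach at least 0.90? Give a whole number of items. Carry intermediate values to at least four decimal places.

First, r for the 13-item form: n = 13/34 = 0.3824, so r_13 = 0.3824·0.884/(1 + (0.3824 − 1)·0.884) = 0.7445
Length factor from the short form to reach 0.90: n' = 0.90(1 − 0.7445) / [0.7445(1 − 0.90)] ≈ 3.0887
Total items = 3.0887 × 13 = 40.15, rounded up to 41.

41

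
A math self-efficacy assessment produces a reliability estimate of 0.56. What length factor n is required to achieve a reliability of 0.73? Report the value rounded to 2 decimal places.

2.12

Rearranging the Spearman-Brown formula for n,
n = r*(1 − r) / [ r (1 − r*) ]
n = [0.73 × 0.44] / [0.56 × 0.27]
  = 0.3212 / 0.1512 = 2.1243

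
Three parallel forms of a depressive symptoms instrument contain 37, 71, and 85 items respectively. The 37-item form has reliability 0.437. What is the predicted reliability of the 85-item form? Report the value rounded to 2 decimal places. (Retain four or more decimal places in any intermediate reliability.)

0.64

The 71-item form is not needed; work directly from the 37-item form with n = 85/37 = 2.2973.
r_{85} = n·r / (1 + (n − 1)·r) = 1.0039 / 1.5669 ≈ 0.6407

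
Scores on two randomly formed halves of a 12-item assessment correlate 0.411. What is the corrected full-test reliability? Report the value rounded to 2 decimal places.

0.58

Apply the Spearman-Brown correction with n = 2:
r_full = 2(0.411) / (1 + 0.411)
r_full = 0.8220 / 1.4110 ≈ 0.5826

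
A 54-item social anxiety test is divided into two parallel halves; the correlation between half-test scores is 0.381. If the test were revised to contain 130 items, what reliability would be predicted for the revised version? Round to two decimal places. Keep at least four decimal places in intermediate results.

Spearman-Brown correction (n = 2): r_full = 2·0.381/(1 + 0.381) = 0.5518
Length factor from 54 to 130 items: n = 130/54 = 2.4074
r_new = n·r_full / (1 + (n − 1)·r_full) = 1.3284 / 1.7766 ≈ 0.7477

0.75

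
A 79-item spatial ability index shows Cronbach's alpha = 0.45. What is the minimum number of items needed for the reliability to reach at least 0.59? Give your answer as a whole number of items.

Rearranging the Spearman-Brown formula for n,
n = r*(1 − r) / [ r (1 − r*) ]
n = [0.59 × 0.55] / [0.45 × 0.41]
  = 0.3245 / 0.1845 = 1.7588
1.7588 × 79 = 138.95 → 139 items

139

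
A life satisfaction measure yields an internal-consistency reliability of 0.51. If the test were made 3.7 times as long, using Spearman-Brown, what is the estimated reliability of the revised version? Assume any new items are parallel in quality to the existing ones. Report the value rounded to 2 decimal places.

0.79

r_new = 3.7·0.51 / [1 + (3.7 − 1)·0.51]
r_new = 1.8870 / 2.3770 ≈ 0.7939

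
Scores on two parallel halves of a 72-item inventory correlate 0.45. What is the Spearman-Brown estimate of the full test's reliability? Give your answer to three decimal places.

0.621

Apply the Spearman-Brown correction with n = 2:
r_full = 2r_hh / (1 + r_hh) = 2 × 0.45 / (1 + 0.45)
       = 0.9000 / 1.4500 = 0.6207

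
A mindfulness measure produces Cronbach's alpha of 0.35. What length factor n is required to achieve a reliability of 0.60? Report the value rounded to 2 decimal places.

2.79

Invert Spearman-Brown to solve for n:
n = r_target (1 − r_old) / [ r_old (1 − r_target) ]
n = [0.60 × 0.65] / [0.35 × 0.40]
  = 0.3900 / 0.1400 = 2.7857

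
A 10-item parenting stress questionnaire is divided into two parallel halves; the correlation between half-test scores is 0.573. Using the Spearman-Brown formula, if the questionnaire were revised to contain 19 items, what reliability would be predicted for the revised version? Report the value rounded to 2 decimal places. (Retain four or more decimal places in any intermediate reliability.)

First correct the split-half correlation to full-test reliability: r_full = 2 × 0.573 / (1 + 0.573) ≈ 0.7285
Length factor from 10 to 19 items: n = 19/10 = 1.9000
r_new = n·r_full / (1 + (n − 1)·r_full) = 1.3841 / 1.6557 ≈ 0.8360

0.84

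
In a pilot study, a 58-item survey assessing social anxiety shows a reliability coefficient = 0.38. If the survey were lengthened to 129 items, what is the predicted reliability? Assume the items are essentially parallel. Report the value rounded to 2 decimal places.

0.58

The new length is 129/58 = 2.2241 times the old.
r_new = (2.2241 × 0.38) / (1 + (2.2241 − 1) × 0.38)
     = 0.8452 / 1.4652 = 0.5768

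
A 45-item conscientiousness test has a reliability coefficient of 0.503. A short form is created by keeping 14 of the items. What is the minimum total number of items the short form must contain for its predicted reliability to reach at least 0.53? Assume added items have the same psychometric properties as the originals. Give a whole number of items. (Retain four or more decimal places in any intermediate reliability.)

First, r for the 14-item form: n = 14/45 = 0.3111, so r_14 = 0.3111·0.503/(1 + (0.3111 − 1)·0.503) = 0.2395
Then solve for n' with r_old = 0.2395, r_target = 0.53: n' = 0.53(1 − 0.2395)/[0.2395(1 − 0.53)] = 3.5807
Items = 3.5807 × 14 ≈ 50.13 → 51

51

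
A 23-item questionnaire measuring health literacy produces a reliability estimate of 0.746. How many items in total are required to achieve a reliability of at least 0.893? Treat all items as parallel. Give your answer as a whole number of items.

66

n = [0.893 × 0.254] / [0.746 × 0.107]
n = 0.226822 / 0.079822 ≈ 2.8416
2.8416 × 23 = 65.36 → 66 items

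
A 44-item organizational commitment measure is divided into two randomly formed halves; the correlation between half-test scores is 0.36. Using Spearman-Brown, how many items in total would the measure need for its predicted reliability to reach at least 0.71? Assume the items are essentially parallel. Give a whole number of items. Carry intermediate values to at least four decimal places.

96

r_full = 2(0.36)/(1 + 0.36) = 0.5294
n = r_tgt(1 − r_full) / [r_full(1 − r_tgt)] = 0.71 × 0.4706 / (0.5294 × 0.29) ≈ 2.1763
Items = 2.1763 × 44 ≈ 95.76 → 96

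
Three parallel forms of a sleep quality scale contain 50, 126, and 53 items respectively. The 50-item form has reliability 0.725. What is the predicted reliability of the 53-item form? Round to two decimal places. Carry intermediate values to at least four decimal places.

0.74

Only the ratio of lengths matters: n = 53/50 = 1.0600
r_{53} = n·r / (1 + (n − 1)·r) = 0.7685 / 1.0435 ≈ 0.7365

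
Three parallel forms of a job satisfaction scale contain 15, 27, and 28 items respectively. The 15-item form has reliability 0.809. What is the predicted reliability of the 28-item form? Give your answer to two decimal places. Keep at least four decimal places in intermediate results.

Only the ratio of lengths matters: n = 28/15 = 1.8667
r_{28} = n·r / (1 + (n − 1)·r) = 1.5102 / 1.7012 ≈ 0.8877

0.89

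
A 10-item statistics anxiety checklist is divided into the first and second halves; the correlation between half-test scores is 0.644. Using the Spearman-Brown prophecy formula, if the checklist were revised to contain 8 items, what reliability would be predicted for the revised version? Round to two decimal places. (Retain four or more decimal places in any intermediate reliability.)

Spearman-Brown correction (n = 2): r_full = 2·0.644/(1 + 0.644) = 0.7835
Then adjust to 8 items: n = 8/10 = 0.8000
r_new = n·r_full / (1 + (n − 1)·r_full) = 0.6268 / 0.8433 ≈ 0.7433

0.74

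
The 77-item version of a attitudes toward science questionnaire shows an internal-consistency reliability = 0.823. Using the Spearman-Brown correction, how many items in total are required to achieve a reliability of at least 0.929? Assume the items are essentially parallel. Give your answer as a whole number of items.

217

n = [0.929 × 0.177] / [0.823 × 0.071]
n = 0.164433 / 0.058433 ≈ 2.8140
2.8140 × 77 = 216.68 → 217 items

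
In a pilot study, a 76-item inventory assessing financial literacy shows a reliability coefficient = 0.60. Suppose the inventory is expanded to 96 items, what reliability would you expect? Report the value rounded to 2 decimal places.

0.65

The new length is 96/76 = 1.2632 times the old.
r_new = 1.2632·0.60 / [1 + (1.2632 − 1)·0.60]
r_new = 0.7579 / 1.1579 ≈ 0.6545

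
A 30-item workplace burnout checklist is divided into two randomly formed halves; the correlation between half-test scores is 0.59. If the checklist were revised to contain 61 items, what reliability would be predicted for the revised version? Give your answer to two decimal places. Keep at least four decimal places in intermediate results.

0.85

Full-test reliability from the split-half r: r_full = 2(0.59)/(1 + 0.59) = 0.7421
Length factor from 30 to 61 items: n = 61/30 = 2.0333
r_new = n·r_full / (1 + (n − 1)·r_full) = 1.5089 / 1.7668 ≈ 0.8540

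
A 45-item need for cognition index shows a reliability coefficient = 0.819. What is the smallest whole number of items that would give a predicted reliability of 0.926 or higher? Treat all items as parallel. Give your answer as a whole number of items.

125

Rearranging the Spearman-Brown formula for n,
n = r_target (1 − r_old) / [ r_old (1 − r_target) ]
n = [0.926 × 0.181] / [0.819 × 0.074]
  = 0.167606 / 0.060606 = 2.7655
2.7655 × 45 = 124.45 → 125 items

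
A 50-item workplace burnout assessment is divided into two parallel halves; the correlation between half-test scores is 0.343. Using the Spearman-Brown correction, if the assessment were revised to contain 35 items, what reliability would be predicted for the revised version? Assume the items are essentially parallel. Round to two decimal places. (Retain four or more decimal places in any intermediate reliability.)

First correct the split-half correlation to full-test reliability: r_full = 2 × 0.343 / (1 + 0.343) ≈ 0.5108
Then adjust to 35 items: n = 35/50 = 0.7000
r_new = n·r_full / (1 + (n − 1)·r_full) = 0.3576 / 0.8468 ≈ 0.4223

0.42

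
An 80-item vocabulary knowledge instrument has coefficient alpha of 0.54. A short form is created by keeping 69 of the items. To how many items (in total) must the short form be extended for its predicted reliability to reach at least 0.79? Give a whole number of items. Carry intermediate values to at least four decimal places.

257

Short-form reliability: n = 69/80 = 0.8625; r_69 = n·r/(1+(n−1)r) ≈ 0.5031
Then solve for n' with r_old = 0.5031, r_target = 0.79: n' = 0.79(1 − 0.5031)/[0.5031(1 − 0.79)] = 3.7155
Items = 3.7155 × 69 ≈ 256.37 → 257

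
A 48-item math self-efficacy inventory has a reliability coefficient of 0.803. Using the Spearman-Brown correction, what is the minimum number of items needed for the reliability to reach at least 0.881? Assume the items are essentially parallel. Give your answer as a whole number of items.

Invert Spearman-Brown to solve for n:
n = r*(1 − r) / [ r (1 − r*) ]
n = 0.881 × (1 − 0.803) / [ 0.803 × (1 − 0.881) ]
  = 0.173557 / 0.095557 = 1.8163
1.8163 × 48 = 87.18 → 88 items

88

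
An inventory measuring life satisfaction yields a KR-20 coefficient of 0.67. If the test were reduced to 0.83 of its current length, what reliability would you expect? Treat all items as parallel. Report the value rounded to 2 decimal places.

Apply the Spearman-Brown prophecy formula, r' = nr / [1 + (n − 1)r]:
r_new = (0.83 × 0.67) / (1 + (0.83 − 1) × 0.67)
r_new = 0.5561 / 0.8861 ≈ 0.6276

0.63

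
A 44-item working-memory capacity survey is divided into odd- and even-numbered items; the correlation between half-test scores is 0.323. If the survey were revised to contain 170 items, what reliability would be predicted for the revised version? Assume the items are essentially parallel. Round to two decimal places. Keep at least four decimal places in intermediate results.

Spearman-Brown correction (n = 2): r_full = 2·0.323/(1 + 0.323) = 0.4883
Then adjust to 170 items: n = 170/44 = 3.8636
r_new = n·r_full / (1 + (n − 1)·r_full) = 1.8866 / 2.3983 ≈ 0.7866

0.79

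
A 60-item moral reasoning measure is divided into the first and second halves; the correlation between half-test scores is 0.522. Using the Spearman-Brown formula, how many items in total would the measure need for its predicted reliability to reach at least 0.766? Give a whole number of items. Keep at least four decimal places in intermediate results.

90

r_full = 2(0.522)/(1 + 0.522) = 0.6859
n = r_tgt(1 − r_full) / [r_full(1 − r_tgt)] = 0.766 × 0.3141 / (0.6859 × 0.234) ≈ 1.4991
Required items = 1.4991 × 60 = 89.95, so 90 items.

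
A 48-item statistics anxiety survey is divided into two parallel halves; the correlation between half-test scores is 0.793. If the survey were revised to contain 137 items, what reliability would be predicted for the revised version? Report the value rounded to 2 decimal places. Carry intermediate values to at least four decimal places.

Spearman-Brown correction (n = 2): r_full = 2·0.793/(1 + 0.793) = 0.8846
Length factor from 48 to 137 items: n = 137/48 = 2.8542
r_new = n·r_full / (1 + (n − 1)·r_full) = 2.5248 / 2.6402 ≈ 0.9563

0.96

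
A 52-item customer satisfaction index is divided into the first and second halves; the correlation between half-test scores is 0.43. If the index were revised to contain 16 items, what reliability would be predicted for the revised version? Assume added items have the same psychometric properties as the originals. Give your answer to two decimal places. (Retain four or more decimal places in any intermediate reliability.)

Spearman-Brown correction (n = 2): r_full = 2·0.43/(1 + 0.43) = 0.6014
Then adjust to 16 items: n = 16/52 = 0.3077
r_new = n·r_full / (1 + (n − 1)·r_full) = 0.1851 / 0.5837 ≈ 0.3171

0.32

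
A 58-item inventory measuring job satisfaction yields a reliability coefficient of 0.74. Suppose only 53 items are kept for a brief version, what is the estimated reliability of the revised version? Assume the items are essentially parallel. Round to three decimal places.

n = 53/58 = 0.9138
r_new = 0.9138·0.74 / [1 + (0.9138 − 1)·0.74]
     = 0.6762 / 0.9362 = 0.7223

0.722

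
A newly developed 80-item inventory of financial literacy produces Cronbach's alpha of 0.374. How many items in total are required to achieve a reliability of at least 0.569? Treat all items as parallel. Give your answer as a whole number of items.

177

Spearman-Brown solved for the length factor n:
n = r_target (1 − r_old) / [ r_old (1 − r_target) ]
n = 0.569 × (1 − 0.374) / [ 0.374 × (1 − 0.569) ]
  = 0.356194 / 0.161194 = 2.2097
Items needed = n × 80 = 2.2097 × 80 ≈ 176.78 → round up to 177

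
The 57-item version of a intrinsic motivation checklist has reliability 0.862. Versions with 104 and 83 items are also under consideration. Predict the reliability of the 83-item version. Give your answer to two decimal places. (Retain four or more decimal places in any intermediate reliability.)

Only the ratio of lengths matters: n = 83/57 = 1.4561
r_{83} = n·r / (1 + (n − 1)·r) = 1.2552 / 1.3932 ≈ 0.9009

0.90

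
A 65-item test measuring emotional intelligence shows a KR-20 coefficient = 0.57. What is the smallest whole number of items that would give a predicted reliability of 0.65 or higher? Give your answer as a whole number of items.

92

Invert Spearman-Brown to solve for n:
n = r*(1 − r) / [ r (1 − r*) ]
n = 0.65 × (1 − 0.57) / [ 0.57 × (1 − 0.65) ]
n = 0.2795 / 0.1995 ≈ 1.4010
Items needed = n × 65 = 1.4010 × 65 ≈ 91.06 → round up to 92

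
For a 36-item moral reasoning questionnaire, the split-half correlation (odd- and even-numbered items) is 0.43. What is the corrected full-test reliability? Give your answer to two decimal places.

The full test is twice the length of either half (n = 2).
r_full = 2(0.43) / (1 + 0.43)
r_full = 0.8600 / 1.4300 ≈ 0.6014

0.60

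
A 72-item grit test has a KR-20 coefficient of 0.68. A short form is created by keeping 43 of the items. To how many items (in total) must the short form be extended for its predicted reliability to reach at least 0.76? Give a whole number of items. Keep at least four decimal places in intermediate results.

Short-form reliability: n = 43/72 = 0.5972; r_43 = n·r/(1+(n−1)r) ≈ 0.5593
Length factor from the short form to reach 0.76: n' = 0.76(1 − 0.5593) / [0.5593(1 − 0.76)] ≈ 2.4952
Total items = 2.4952 × 43 = 107.29, rounded up to 108.

108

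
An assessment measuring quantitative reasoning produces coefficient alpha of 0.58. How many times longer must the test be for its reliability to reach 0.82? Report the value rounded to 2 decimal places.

Invert Spearman-Brown to solve for n:
n = r_target (1 − r_old) / [ r_old (1 − r_target) ]
n = 0.82(1 − 0.58) / [0.58(1 − 0.82)]
n = 0.3444 / 0.1044 ≈ 3.2989

3.30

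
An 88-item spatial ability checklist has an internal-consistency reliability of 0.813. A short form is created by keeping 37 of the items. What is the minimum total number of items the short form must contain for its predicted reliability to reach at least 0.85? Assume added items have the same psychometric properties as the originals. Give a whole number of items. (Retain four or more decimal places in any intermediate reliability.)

First, r for the 37-item form: n = 37/88 = 0.4205, so r_37 = 0.4205·0.813/(1 + (0.4205 − 1)·0.813) = 0.6464
Then solve for n' with r_old = 0.6464, r_target = 0.85: n' = 0.85(1 − 0.6464)/[0.6464(1 − 0.85)] = 3.0998
Items = 3.0998 × 37 ≈ 114.69 → 115

115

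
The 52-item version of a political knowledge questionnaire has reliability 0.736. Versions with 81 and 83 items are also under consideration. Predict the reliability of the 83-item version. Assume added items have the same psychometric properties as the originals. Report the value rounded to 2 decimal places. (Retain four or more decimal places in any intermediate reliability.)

Only the ratio of lengths matters: n = 83/52 = 1.5962
r_{83} = n·r / (1 + (n − 1)·r) = 1.1748 / 1.4388 ≈ 0.8165

0.82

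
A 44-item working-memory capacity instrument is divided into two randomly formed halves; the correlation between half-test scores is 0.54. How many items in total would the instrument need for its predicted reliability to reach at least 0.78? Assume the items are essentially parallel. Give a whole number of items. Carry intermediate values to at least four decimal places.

r_full = 2(0.54)/(1 + 0.54) = 0.7013
Solve Spearman-Brown for n: n = 0.78(1 − 0.7013) / [0.7013(1 − 0.78)] = 1.5101
Items = 1.5101 × 44 ≈ 66.44 → 67

67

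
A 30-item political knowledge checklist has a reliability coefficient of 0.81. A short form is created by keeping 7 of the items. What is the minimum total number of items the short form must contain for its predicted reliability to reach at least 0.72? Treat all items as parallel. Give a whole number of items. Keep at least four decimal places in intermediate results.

Short-form reliability: n = 7/30 = 0.2333; r_7 = n·r/(1+(n−1)r) ≈ 0.4986
Then solve for n' with r_old = 0.4986, r_target = 0.72: n' = 0.72(1 − 0.4986)/[0.4986(1 − 0.72)] = 2.5859
Total items = 2.5859 × 7 = 18.10, rounded up to 19.

19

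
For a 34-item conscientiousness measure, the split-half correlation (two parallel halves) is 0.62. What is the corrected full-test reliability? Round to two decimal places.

0.77

Apply the Spearman-Brown correction with n = 2:
r_full = 2(0.62) / (1 + 0.62)
       = 1.2400 / 1.6200 = 0.7654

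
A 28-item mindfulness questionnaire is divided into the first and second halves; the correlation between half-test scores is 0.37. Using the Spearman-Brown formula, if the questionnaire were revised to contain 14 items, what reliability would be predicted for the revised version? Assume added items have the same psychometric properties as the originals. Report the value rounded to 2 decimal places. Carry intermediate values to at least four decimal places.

0.37

First correct the split-half correlation to full-test reliability: r_full = 2 × 0.37 / (1 + 0.37) ≈ 0.5401
Length factor from 28 to 14 items: n = 14/28 = 0.5000
r_new = n·r_full / (1 + (n − 1)·r_full) = 0.2701 / 0.7299 ≈ 0.3701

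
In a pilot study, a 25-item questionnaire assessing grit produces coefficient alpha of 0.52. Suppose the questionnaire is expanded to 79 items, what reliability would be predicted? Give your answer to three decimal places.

0.774

n = 79/25 = 3.16
r_new = 3.16·0.52 / [1 + (3.16 − 1)·0.52]
     = 1.6432 / 2.1232 = 0.7739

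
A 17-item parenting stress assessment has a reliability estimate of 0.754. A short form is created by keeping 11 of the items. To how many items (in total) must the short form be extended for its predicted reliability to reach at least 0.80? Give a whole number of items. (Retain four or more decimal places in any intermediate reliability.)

23

First, r for the 11-item form: n = 11/17 = 0.6471, so r_11 = 0.6471·0.754/(1 + (0.6471 − 1)·0.754) = 0.6648
Length factor from the short form to reach 0.80: n' = 0.80(1 − 0.6648) / [0.6648(1 − 0.80)] ≈ 2.0168
Items = 2.0168 × 11 ≈ 22.18 → 23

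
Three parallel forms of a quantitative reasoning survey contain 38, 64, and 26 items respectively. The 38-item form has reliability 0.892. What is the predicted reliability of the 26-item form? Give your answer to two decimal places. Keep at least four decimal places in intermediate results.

0.85

Only the ratio of lengths matters: n = 26/38 = 0.6842
r_{26} = n·r / (1 + (n − 1)·r) = 0.6103 / 0.7183 ≈ 0.8496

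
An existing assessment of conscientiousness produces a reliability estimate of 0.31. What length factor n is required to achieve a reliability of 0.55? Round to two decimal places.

n = 0.55 × (1 − 0.31) / [ 0.31 × (1 − 0.55) ]
  = 0.3795 / 0.1395 = 2.7204

2.72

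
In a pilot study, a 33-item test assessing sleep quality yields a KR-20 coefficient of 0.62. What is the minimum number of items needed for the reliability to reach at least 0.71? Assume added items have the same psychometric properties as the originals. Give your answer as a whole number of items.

Rearranging the Spearman-Brown formula for n,
n = r_target (1 − r_old) / [ r_old (1 − r_target) ]
n = 0.71 × (1 − 0.62) / [ 0.62 × (1 − 0.71) ]
  = 0.2698 / 0.1798 = 1.5006
1.5006 × 33 = 49.52 → 50 items

50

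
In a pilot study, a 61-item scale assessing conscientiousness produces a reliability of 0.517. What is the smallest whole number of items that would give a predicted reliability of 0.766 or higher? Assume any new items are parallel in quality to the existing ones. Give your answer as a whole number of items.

187

n = 0.766(1 − 0.517) / [0.517(1 − 0.766)]
n = 0.369978 / 0.120978 ≈ 3.0582
Items needed = n × 61 = 3.0582 × 61 ≈ 186.55 → round up to 187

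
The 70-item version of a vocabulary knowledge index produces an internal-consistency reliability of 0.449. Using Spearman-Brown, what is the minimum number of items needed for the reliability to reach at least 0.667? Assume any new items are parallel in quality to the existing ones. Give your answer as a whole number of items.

Invert Spearman-Brown to solve for n:
n = r_target (1 − r_old) / [ r_old (1 − r_target) ]
n = 0.667(1 − 0.449) / [0.449(1 − 0.667)]
  = 0.367517 / 0.149517 = 2.4580
Items needed = n × 70 = 2.4580 × 70 ≈ 172.06 → round up to 173

173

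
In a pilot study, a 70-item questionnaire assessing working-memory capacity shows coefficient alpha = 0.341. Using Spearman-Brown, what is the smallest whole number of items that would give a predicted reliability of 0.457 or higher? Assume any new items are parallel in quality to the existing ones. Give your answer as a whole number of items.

114

Rearranging the Spearman-Brown formula for n,
n = r_target (1 − r_old) / [ r_old (1 − r_target) ]
n = [0.457 × 0.659] / [0.341 × 0.543]
n = 0.301163 / 0.185163 ≈ 1.6265
So the test needs 1.6265 × 70 ≈ 113.86 items; rounding up, 114.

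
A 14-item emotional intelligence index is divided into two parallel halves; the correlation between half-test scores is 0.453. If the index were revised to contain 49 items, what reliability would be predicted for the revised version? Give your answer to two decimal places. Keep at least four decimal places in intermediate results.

0.85

First correct the split-half correlation to full-test reliability: r_full = 2 × 0.453 / (1 + 0.453) ≈ 0.6235
Then adjust to 49 items: n = 49/14 = 3.5000
r_new = n·r_full / (1 + (n − 1)·r_full) = 2.1823 / 2.5587 ≈ 0.8529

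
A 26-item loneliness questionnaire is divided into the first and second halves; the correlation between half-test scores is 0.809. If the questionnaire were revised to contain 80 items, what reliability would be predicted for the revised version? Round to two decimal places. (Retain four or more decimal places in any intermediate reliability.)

0.96

Full-test reliability from the split-half r: r_full = 2(0.809)/(1 + 0.809) = 0.8944
Then adjust to 80 items: n = 80/26 = 3.0769
r_new = n·r_full / (1 + (n − 1)·r_full) = 2.7520 / 2.8576 ≈ 0.9630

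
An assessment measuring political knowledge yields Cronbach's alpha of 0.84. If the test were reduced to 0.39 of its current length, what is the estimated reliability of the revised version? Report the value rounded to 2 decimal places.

0.67

r_new = 0.39·0.84 / [1 + (0.39 − 1)·0.84]
r_new = 0.3276 / 0.4876 ≈ 0.6719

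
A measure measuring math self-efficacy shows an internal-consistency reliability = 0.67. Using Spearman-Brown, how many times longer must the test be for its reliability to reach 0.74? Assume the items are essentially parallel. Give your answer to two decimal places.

Rearranging the Spearman-Brown formula for n,
n = r*(1 − r) / [ r (1 − r*) ]
n = 0.74(1 − 0.67) / [0.67(1 − 0.74)]
  = 0.2442 / 0.1742 = 1.4018

1.40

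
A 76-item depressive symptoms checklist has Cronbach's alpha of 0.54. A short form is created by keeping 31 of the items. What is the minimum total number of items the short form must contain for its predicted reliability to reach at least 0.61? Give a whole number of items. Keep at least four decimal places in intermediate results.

102

First, r for the 31-item form: n = 31/76 = 0.4079, so r_31 = 0.4079·0.54/(1 + (0.4079 − 1)·0.54) = 0.3238
Length factor from the short form to reach 0.61: n' = 0.61(1 − 0.3238) / [0.3238(1 − 0.61)] ≈ 3.2664
Total items = 3.2664 × 31 = 101.26, rounded up to 102.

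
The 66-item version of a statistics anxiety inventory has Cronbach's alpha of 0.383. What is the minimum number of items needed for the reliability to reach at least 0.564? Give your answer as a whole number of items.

138

n = 0.564(1 − 0.383) / [0.383(1 − 0.564)]
n = 0.347988 / 0.166988 ≈ 2.0839
Items needed = n × 66 = 2.0839 × 66 ≈ 137.54 → round up to 138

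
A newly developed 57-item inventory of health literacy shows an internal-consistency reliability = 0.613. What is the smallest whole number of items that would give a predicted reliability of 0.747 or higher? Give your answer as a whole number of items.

107

n = 0.747(1 − 0.613) / [0.613(1 − 0.747)]
n = 0.289089 / 0.155089 ≈ 1.8640
So the test needs 1.8640 × 57 ≈ 106.25 items; rounding up, 107.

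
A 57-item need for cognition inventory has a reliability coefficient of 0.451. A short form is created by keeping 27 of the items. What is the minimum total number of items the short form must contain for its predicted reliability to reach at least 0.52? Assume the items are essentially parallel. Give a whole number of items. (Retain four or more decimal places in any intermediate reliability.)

First, r for the 27-item form: n = 27/57 = 0.4737, so r_27 = 0.4737·0.451/(1 + (0.4737 − 1)·0.451) = 0.2801
Length factor from the short form to reach 0.52: n' = 0.52(1 − 0.2801) / [0.2801(1 − 0.52)] ≈ 2.7843
Total items = 2.7843 × 27 = 75.18, rounded up to 76.

76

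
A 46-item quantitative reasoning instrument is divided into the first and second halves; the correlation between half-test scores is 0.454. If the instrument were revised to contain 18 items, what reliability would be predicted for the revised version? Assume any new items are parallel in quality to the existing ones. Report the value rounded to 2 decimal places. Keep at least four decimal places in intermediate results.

0.39

Full-test reliability from the split-half r: r_full = 2(0.454)/(1 + 0.454) = 0.6245
Length factor from 46 to 18 items: n = 18/46 = 0.3913
r_new = n·r_full / (1 + (n − 1)·r_full) = 0.2444 / 0.6199 ≈ 0.3943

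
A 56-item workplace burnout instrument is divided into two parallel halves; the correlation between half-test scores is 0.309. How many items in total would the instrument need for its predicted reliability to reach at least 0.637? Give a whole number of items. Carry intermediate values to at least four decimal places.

110

Corrected full-test reliability: r_full = 2 × 0.309 / (1 + 0.309) ≈ 0.4721
n = r_tgt(1 − r_full) / [r_full(1 − r_tgt)] = 0.637 × 0.5279 / (0.4721 × 0.363) ≈ 1.9622
Items = 1.9622 × 56 ≈ 109.88 → 110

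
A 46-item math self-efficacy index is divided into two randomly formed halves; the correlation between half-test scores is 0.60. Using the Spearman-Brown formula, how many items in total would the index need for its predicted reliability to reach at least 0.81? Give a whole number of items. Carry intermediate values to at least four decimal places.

66

Corrected full-test reliability: r_full = 2 × 0.60 / (1 + 0.60) ≈ 0.7500
Solve Spearman-Brown for n: n = 0.81(1 − 0.7500) / [0.7500(1 − 0.81)] = 1.4211
Required items = 1.4211 × 46 = 65.37, so 66 items.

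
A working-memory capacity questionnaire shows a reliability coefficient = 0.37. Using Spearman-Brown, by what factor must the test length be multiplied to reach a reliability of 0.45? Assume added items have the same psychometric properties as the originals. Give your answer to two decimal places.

n = 0.45(1 − 0.37) / [0.37(1 − 0.45)]
  = 0.2835 / 0.2035 = 1.3931

1.39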